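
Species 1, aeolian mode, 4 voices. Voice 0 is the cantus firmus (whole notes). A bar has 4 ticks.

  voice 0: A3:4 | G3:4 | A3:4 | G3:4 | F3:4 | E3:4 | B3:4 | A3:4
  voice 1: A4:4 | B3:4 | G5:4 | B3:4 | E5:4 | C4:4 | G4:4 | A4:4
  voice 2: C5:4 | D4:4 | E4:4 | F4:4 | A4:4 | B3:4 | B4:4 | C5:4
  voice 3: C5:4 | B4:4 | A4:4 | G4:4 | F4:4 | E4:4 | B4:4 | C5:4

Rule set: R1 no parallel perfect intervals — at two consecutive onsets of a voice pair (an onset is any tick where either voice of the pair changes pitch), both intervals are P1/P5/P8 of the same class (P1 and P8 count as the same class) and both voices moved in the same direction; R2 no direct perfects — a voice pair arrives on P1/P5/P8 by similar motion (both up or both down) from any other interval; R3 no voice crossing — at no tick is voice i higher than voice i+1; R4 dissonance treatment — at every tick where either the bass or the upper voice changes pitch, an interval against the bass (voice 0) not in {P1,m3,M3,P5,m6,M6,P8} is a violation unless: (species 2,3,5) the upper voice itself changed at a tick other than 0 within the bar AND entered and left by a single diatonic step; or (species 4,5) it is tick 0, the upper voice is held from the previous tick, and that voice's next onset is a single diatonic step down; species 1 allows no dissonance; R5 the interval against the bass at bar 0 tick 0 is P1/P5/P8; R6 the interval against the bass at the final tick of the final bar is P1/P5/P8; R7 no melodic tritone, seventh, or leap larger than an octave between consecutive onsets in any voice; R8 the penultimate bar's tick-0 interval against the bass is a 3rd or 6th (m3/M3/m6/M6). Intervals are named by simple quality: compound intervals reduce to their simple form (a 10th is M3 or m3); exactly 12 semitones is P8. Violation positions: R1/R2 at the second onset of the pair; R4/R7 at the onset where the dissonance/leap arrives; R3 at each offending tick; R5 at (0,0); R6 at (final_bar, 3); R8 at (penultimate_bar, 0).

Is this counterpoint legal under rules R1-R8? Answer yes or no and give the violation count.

No (44 violations)

bar 0: v0=A3 v1=A4 v2=C5 v3=C5 (m3)
bar 1: v0=G3 v1=B3 v2=D4 v3=B4 (M3)
bar 2: v0=A3 v1=G5 v2=E4 v3=A4 (P8)
bar 3: v0=G3 v1=B3 v2=F4 v3=G4 (P8)
bar 4: v0=F3 v1=E5 v2=A4 v3=F4 (P8)
bar 5: v0=E3 v1=C4 v2=B3 v3=E4 (P8)
bar 6: v0=B3 v1=G4 v2=B4 v3=B4 (P8)
bar 7: v0=A3 v1=A4 v2=C5 v3=C5 (m3)
  R5 @ bar0.0: opens on m3
  R5 @ bar0.0: opens on m3
  R2 @ bar1.0: A3/C5 m3 -> G3/D4 P5 similar
  R2 @ bar1.0: A4/C5 m3 -> B3/B4 P8 similar
  R7 @ bar1.0: A4->B3 leap 10st
  R7 @ bar1.0: C5->D4 leap 10st
  R1 @ bar2.0: G3/D4 P5 -> A3/E4 P5 similar
  R3 @ bar2.0: G5 above E4
  R4 @ bar2.0: A3/G5 m7 untreated
  R7 @ bar2.0: B3->G5 leap 20st
  R3 @ bar2.1: G5 above E4
  R3 @ bar2.2: G5 above E4
  R3 @ bar2.3: G5 above E4
  R1 @ bar3.0: A3/A4 P8 -> G3/G4 P8 similar
  R4 @ bar3.0: G3/F4 m7 untreated
  R7 @ bar3.0: G5->B3 leap 20st
  R1 @ bar4.0: G3/G4 P8 -> F3/F4 P8 similar
  R2 @ bar4.0: B3/F4 TT -> E5/A4 P5 similar
  R3 @ bar4.0: E5 above A4
  R3 @ bar4.0: A4 above F4
  R4 @ bar4.0: F3/E5 M7 untreated
  R7 @ bar4.0: B3->E5 leap 17st
  R3 @ bar4.1: E5 above A4
  R3 @ bar4.1: A4 above F4
  R3 @ bar4.2: E5 above A4
  R3 @ bar4.2: A4 above F4
  R3 @ bar4.3: E5 above A4
  R3 @ bar4.3: A4 above F4
  R1 @ bar5.0: F3/F4 P8 -> E3/E4 P8 similar
  R2 @ bar5.0: F3/A4 M3 -> E3/B3 P5 similar
  R3 @ bar5.0: C4 above B3
  R7 @ bar5.0: E5->C4 leap 16st
  R7 @ bar5.0: A4->B3 leap 10st
  R3 @ bar5.1: C4 above B3
  R3 @ bar5.2: C4 above B3
  R3 @ bar5.3: C4 above B3
  R1 @ bar6.0: E3/E4 P8 -> B3/B4 P8 similar
  R2 @ bar6.0: E3/B3 P5 -> B3/B4 P8 similar
  R2 @ bar6.0: B3/E4 P4 -> B4/B4 P1 similar
  R8 @ bar6.0: penult P8 not 3rd/6th
  R8 @ bar6.0: penult P8 not 3rd/6th
  R1 @ bar7.0: B4/B4 P1 -> C5/C5 P1 similar
  R6 @ bar7.3: closes on m3
  R6 @ bar7.3: closes on m3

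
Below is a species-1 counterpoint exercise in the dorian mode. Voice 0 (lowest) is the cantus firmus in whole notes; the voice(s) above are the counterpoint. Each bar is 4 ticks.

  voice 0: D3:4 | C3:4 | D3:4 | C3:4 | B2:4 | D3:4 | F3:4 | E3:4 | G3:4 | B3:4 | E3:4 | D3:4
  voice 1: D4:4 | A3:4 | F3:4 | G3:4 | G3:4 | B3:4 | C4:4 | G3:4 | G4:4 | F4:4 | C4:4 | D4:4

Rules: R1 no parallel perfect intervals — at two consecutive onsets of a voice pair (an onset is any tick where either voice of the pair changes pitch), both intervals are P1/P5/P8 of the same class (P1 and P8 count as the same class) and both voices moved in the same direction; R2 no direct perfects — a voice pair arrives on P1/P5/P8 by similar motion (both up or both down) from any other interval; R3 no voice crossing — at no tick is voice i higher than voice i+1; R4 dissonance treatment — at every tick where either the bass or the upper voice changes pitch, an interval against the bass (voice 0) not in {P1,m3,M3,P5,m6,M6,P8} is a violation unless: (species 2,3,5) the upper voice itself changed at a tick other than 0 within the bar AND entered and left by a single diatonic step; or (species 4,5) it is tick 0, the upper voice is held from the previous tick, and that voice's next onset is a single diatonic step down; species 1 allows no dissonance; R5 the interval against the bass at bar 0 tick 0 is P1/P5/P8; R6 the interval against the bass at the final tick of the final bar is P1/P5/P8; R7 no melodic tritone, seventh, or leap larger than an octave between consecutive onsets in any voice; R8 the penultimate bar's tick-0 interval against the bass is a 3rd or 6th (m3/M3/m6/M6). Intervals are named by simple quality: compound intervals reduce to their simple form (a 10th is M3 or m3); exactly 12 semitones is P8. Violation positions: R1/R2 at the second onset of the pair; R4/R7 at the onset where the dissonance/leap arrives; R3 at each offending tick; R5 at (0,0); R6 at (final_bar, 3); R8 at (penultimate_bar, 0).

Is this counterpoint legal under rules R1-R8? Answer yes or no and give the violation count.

No (3 violations)

bar 0: v0=D3 v1=D4 (P8)
bar 1: v0=C3 v1=A3 (M6)
bar 2: v0=D3 v1=F3 (m3)
bar 3: v0=C3 v1=G3 (P5)
bar 4: v0=B2 v1=G3 (m6)
bar 5: v0=D3 v1=B3 (M6)
bar 6: v0=F3 v1=C4 (P5)
bar 7: v0=E3 v1=G3 (m3)
bar 8: v0=G3 v1=G4 (P8)
bar 9: v0=B3 v1=F4 (TT)
bar 10: v0=E3 v1=C4 (m6)
bar 11: v0=D3 v1=D4 (P8)
  R2 @ bar6.0: D3/B3 M6 -> F3/C4 P5 similar
  R2 @ bar8.0: E3/G3 m3 -> G3/G4 P8 similar
  R4 @ bar9.0: B3/F4 TT untreated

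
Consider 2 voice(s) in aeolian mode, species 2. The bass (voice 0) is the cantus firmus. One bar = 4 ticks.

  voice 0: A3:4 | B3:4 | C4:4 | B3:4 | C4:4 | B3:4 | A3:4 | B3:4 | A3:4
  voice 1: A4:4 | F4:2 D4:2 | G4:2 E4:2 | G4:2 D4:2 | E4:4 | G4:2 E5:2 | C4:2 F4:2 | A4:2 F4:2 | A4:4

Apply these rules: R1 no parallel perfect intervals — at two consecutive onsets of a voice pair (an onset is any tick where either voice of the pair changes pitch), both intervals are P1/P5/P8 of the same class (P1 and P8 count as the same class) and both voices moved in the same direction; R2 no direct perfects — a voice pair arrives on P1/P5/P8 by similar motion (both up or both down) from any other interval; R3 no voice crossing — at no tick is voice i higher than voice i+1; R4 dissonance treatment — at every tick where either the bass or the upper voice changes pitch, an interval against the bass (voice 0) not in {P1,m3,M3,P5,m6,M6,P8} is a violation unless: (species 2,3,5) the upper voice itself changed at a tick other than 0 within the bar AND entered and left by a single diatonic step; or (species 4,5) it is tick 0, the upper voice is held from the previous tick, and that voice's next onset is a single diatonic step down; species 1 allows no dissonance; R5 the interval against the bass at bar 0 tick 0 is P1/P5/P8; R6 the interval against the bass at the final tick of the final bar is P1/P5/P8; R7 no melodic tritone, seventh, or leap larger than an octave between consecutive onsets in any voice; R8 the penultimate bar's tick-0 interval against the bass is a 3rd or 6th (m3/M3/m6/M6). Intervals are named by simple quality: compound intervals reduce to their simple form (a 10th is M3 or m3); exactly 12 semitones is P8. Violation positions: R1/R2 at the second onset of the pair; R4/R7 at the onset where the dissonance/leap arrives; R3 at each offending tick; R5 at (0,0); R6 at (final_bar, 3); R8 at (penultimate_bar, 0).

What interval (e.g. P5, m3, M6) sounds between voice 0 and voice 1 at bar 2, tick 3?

voice 0=C4 voice 1=E4 -> M3

M3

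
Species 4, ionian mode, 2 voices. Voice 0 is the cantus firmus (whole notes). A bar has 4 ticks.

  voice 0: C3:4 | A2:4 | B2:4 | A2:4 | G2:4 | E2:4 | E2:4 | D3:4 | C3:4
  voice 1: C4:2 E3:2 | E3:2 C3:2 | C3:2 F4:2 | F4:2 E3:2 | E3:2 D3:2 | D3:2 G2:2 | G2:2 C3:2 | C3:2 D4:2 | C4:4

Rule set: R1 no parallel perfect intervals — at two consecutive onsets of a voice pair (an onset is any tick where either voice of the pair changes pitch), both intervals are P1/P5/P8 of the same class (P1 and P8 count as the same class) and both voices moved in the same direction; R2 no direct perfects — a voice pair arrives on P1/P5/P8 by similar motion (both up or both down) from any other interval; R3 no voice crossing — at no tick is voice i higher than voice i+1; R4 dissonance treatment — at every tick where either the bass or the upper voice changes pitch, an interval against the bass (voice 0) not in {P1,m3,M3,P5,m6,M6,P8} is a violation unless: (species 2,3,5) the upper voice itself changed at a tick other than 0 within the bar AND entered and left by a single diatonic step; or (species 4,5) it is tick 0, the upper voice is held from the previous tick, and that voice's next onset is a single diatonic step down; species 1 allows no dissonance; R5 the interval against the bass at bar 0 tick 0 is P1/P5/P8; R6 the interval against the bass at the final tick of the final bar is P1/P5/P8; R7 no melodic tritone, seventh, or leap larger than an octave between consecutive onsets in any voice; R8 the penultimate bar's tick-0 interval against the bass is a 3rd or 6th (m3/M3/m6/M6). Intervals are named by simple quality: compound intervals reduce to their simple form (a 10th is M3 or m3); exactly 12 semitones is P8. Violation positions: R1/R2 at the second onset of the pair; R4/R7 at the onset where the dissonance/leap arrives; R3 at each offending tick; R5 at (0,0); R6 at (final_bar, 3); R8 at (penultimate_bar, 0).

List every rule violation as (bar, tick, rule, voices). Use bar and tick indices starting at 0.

(2, 0, R4, (0, 1))
(2, 2, R4, (0, 1))
(2, 2, R7, (1,))
(3, 2, R7, (1,))
(5, 0, R4, (0, 1))
(7, 0, R3, (0, 1))
(7, 0, R4, (0, 1))
(7, 0, R7, (0,))
(7, 0, R8, (0, 1))
(7, 1, R3, (0, 1))
(7, 2, R7, (1,))
(8, 0, R1, (0, 1))

bar 0: v0=C3 v1=C4 downbeat P8
bar 1: v0=A2 v1=E3 downbeat P5
bar 2: v0=B2 v1=C3 downbeat m2
bar 3: v0=A2 v1=F4 downbeat m6
bar 4: v0=G2 v1=E3 downbeat M6
bar 5: v0=E2 v1=D3 downbeat m7
bar 6: v0=E2 v1=G2 downbeat m3
bar 7: v0=D3 v1=C3 downbeat M2
bar 8: v0=C3 v1=C4 downbeat P8
  -> R4 @ bar 2 tick 0 v(0, 1): B2/C3 m2 untreated
  -> R4 @ bar 2 tick 2 v(0, 1): B2/F4 TT untreated
  -> R7 @ bar 2 tick 2 v(1,): C3->F4 leap 17st
  -> R7 @ bar 3 tick 2 v(1,): F4->E3 leap 13st
  -> R4 @ bar 5 tick 0 v(0, 1): E2/D3 m7 untreated
  -> R3 @ bar 7 tick 0 v(0, 1): D3 above C3
  -> R4 @ bar 7 tick 0 v(0, 1): D3/C3 M2 untreated
  -> R7 @ bar 7 tick 0 v(0,): E2->D3 leap 10st
  -> R8 @ bar 7 tick 0 v(0, 1): penult M2 not 3rd/6th
  -> R3 @ bar 7 tick 1 v(0, 1): D3 above C3
  -> R7 @ bar 7 tick 2 v(1,): C3->D4 leap 14st
  -> R1 @ bar 8 tick 0 v(0, 1): D3/D4 P8 -> C3/C4 P8 similar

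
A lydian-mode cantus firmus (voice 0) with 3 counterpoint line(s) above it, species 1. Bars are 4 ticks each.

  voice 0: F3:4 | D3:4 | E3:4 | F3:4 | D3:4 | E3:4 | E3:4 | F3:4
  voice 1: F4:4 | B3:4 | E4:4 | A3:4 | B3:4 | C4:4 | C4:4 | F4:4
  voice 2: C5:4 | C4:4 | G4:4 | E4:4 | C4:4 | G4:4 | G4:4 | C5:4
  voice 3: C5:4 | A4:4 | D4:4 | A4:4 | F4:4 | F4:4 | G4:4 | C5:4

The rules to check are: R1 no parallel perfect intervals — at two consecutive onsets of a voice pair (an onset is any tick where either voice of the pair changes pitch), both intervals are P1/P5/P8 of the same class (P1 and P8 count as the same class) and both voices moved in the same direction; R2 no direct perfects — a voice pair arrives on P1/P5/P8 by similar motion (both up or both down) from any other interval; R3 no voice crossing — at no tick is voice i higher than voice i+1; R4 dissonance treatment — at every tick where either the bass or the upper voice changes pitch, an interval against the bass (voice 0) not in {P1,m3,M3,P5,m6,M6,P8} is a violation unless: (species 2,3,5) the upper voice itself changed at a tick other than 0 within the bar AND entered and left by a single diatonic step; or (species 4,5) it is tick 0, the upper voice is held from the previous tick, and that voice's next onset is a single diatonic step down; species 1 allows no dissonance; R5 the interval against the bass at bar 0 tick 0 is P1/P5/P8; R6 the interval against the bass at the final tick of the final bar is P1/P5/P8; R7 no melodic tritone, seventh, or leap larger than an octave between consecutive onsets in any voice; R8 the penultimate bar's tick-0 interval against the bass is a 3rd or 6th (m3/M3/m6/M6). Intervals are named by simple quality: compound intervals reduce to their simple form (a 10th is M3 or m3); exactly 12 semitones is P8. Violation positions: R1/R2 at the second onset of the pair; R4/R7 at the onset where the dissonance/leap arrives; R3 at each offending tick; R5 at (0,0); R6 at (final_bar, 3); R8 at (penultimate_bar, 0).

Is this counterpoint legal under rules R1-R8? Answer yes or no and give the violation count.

bar 0: v0=F3 v1=F4 v2=C5 v3=C5 (P5)
bar 1: v0=D3 v1=B3 v2=C4 v3=A4 (P5)
bar 2: v0=E3 v1=E4 v2=G4 v3=D4 (m7)
bar 3: v0=F3 v1=A3 v2=E4 v3=A4 (M3)
bar 4: v0=D3 v1=B3 v2=C4 v3=F4 (m3)
bar 5: v0=E3 v1=C4 v2=G4 v3=F4 (m2)
bar 6: v0=E3 v1=C4 v2=G4 v3=G4 (m3)
bar 7: v0=F3 v1=F4 v2=C5 v3=C5 (P5)
  R1 @ bar1.0: F3/C5 P5 -> D3/A4 P5 similar
  R4 @ bar1.0: D3/C4 m7 untreated
  R7 @ bar1.0: F4->B3 leap 6st
  R2 @ bar2.0: D3/B3 M6 -> E3/E4 P8 similar
  R3 @ bar2.0: G4 above D4
  R4 @ bar2.0: E3/D4 m7 untreated
  R3 @ bar2.1: G4 above D4
  R3 @ bar2.2: G4 above D4
  R3 @ bar2.3: G4 above D4
  R2 @ bar3.0: E4/G4 m3 -> A3/E4 P5 similar
  R4 @ bar3.0: F3/E4 M7 untreated
  R4 @ bar4.0: D3/C4 m7 untreated
  R2 @ bar5.0: B3/C4 m2 -> C4/G4 P5 similar
  R3 @ bar5.0: G4 above F4
  R4 @ bar5.0: E3/F4 m2 untreated
  R3 @ bar5.1: G4 above F4
  R3 @ bar5.2: G4 above F4
  R3 @ bar5.3: G4 above F4
  R1 @ bar7.0: C4/G4 P5 -> F4/C5 P5 similar
  R1 @ bar7.0: C4/G4 P5 -> F4/C5 P5 similar
  R1 @ bar7.0: G4/G4 P1 -> C5/C5 P1 similar
  R2 @ bar7.0: E3/C4 m6 -> F3/F4 P8 similar
  R2 @ bar7.0: E3/G4 m3 -> F3/C5 P5 similar
  R2 @ bar7.0: E3/G4 m3 -> F3/C5 P5 similar

No (24 violations)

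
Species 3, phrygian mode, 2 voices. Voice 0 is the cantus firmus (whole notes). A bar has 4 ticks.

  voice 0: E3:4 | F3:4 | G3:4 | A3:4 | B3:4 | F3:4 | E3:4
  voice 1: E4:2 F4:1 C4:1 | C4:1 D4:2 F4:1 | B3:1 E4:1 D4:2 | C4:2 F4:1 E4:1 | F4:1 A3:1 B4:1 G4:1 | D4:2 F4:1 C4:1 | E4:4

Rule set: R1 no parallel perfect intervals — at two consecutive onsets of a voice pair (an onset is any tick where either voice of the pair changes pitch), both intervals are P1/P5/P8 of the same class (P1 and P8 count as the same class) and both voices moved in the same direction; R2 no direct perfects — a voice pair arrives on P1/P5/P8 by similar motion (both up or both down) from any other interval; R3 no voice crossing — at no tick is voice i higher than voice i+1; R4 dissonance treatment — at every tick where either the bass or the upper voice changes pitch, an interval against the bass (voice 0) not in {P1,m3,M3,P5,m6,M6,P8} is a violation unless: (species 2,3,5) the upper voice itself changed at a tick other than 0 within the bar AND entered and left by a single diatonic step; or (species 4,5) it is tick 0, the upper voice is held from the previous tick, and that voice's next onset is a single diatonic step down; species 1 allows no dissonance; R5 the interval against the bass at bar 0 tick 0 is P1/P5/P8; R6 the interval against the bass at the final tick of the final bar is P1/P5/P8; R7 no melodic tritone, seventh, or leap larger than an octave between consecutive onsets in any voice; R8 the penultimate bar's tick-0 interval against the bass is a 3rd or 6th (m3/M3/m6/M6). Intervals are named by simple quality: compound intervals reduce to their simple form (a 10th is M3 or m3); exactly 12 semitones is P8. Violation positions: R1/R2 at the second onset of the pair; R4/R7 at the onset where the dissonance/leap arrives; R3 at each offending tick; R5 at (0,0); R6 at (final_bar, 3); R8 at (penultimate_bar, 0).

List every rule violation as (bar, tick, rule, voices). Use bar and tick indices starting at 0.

(0, 2, R4, (0, 1))
(2, 0, R7, (1,))
(4, 0, R4, (0, 1))
(4, 1, R3, (0, 1))
(4, 1, R4, (0, 1))
(4, 2, R7, (1,))
(5, 0, R7, (0,))

bar 0: v0=E3 v1=E4 downbeat P8
bar 1: v0=F3 v1=C4 downbeat P5
bar 2: v0=G3 v1=B3 downbeat M3
bar 3: v0=A3 v1=C4 downbeat m3
bar 4: v0=B3 v1=F4 downbeat TT
bar 5: v0=F3 v1=D4 downbeat M6
bar 6: v0=E3 v1=E4 downbeat P8
  -> R4 @ bar 0 tick 2 v(0, 1): E3/F4 m2 untreated
  -> R7 @ bar 2 tick 0 v(1,): F4->B3 leap 6st
  -> R4 @ bar 4 tick 0 v(0, 1): B3/F4 TT untreated
  -> R3 @ bar 4 tick 1 v(0, 1): B3 above A3
  -> R4 @ bar 4 tick 1 v(0, 1): B3/A3 M2 untreated
  -> R7 @ bar 4 tick 2 v(1,): A3->B4 leap 14st
  -> R7 @ bar 5 tick 0 v(0,): B3->F3 leap 6st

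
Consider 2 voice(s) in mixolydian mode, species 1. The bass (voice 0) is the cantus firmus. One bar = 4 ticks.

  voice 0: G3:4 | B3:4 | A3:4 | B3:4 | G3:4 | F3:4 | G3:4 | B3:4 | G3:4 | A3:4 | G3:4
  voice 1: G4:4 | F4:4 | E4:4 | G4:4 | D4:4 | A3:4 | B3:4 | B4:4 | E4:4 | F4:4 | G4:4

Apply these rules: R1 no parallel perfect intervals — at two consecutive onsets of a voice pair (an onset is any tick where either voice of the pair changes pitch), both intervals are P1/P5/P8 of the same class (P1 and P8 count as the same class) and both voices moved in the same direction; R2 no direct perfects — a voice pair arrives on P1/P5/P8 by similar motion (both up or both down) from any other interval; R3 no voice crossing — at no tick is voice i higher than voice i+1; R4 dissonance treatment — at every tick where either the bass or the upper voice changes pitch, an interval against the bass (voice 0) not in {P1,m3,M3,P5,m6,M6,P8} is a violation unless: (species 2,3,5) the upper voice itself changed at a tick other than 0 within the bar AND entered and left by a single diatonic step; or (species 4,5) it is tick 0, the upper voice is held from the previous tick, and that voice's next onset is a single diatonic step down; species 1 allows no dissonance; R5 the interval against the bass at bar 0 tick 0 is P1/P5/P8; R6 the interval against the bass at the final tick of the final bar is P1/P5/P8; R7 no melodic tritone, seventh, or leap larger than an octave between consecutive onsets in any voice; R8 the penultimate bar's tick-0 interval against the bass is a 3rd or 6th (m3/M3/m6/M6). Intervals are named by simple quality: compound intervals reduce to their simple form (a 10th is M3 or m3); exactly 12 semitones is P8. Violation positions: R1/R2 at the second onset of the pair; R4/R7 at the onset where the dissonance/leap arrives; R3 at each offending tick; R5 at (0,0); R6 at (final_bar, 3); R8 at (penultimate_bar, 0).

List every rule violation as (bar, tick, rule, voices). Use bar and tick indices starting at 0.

(1, 0, R4, (0, 1))
(2, 0, R2, (0, 1))
(4, 0, R2, (0, 1))
(7, 0, R2, (0, 1))

bar 0: v0=G3 v1=G4 downbeat P8
bar 1: v0=B3 v1=F4 downbeat TT
bar 2: v0=A3 v1=E4 downbeat P5
bar 3: v0=B3 v1=G4 downbeat m6
bar 4: v0=G3 v1=D4 downbeat P5
bar 5: v0=F3 v1=A3 downbeat M3
bar 6: v0=G3 v1=B3 downbeat M3
bar 7: v0=B3 v1=B4 downbeat P8
bar 8: v0=G3 v1=E4 downbeat M6
bar 9: v0=A3 v1=F4 downbeat m6
bar 10: v0=G3 v1=G4 downbeat P8
  -> R4 @ bar 1 tick 0 v(0, 1): B3/F4 TT untreated
  -> R2 @ bar 2 tick 0 v(0, 1): B3/F4 TT -> A3/E4 P5 similar
  -> R2 @ bar 4 tick 0 v(0, 1): B3/G4 m6 -> G3/D4 P5 similar
  -> R2 @ bar 7 tick 0 v(0, 1): G3/B3 M3 -> B3/B4 P8 similar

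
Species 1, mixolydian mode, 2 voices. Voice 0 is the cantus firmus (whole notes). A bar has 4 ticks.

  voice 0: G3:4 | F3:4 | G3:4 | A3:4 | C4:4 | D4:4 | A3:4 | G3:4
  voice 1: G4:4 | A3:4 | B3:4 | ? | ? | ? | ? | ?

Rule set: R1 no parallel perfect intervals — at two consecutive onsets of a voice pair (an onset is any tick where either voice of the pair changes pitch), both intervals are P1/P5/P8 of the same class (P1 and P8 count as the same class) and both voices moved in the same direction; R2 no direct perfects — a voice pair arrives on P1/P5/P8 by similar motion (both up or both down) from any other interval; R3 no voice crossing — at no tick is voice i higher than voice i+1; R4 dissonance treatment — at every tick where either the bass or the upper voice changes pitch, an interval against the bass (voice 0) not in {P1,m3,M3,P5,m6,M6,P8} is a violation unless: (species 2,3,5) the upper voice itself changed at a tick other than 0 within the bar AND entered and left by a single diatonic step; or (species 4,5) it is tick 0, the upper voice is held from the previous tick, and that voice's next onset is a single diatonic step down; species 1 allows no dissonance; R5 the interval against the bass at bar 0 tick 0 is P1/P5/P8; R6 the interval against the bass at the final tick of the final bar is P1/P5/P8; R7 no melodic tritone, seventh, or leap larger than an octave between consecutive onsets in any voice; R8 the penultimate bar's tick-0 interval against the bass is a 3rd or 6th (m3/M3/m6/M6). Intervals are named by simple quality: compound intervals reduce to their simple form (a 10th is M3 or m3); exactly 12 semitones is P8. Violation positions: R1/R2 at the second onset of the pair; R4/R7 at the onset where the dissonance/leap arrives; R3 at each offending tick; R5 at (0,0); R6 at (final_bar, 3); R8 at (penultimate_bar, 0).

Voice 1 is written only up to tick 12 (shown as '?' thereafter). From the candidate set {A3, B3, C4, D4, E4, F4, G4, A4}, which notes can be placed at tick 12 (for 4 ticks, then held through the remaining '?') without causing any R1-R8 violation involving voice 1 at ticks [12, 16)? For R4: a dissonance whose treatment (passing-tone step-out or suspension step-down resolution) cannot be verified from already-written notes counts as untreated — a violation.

A3: legal
B3: violates R4
C4: legal
D4: violates R4
E4: violates R2
F4: violates R7
G4: violates R4
A4: violates R2,R7

{A3, C4}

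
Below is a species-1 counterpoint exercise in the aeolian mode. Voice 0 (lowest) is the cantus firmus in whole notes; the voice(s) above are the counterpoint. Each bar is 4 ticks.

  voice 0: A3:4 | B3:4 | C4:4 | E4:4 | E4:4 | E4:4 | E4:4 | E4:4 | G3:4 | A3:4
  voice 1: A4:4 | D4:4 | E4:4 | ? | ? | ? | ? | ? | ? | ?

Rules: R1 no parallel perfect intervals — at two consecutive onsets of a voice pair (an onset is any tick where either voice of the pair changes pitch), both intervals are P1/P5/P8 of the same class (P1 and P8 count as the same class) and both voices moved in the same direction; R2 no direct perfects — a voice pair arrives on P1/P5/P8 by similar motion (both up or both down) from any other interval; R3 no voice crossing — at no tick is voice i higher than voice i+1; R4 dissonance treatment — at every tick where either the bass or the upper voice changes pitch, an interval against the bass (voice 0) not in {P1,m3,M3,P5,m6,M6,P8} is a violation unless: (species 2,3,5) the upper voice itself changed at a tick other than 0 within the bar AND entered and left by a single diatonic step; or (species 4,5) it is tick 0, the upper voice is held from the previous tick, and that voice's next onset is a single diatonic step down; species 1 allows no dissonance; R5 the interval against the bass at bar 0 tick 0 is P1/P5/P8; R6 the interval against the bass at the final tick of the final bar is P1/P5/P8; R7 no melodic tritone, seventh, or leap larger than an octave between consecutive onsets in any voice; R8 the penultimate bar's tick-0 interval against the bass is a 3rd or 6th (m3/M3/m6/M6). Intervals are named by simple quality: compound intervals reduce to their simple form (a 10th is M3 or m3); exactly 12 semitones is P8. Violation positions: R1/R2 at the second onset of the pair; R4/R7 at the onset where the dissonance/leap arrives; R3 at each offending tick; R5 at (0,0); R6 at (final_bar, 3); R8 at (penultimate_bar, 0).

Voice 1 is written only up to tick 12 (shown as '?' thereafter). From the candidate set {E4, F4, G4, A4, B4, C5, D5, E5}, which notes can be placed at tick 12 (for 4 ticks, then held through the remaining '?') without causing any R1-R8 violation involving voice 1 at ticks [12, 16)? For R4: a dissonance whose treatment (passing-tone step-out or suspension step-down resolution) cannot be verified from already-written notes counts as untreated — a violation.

E4: legal
F4: violates R4
G4: legal
A4: violates R4
B4: violates R2
C5: legal
D5: violates R4,R7
E5: violates R2

{C5, E4, G4}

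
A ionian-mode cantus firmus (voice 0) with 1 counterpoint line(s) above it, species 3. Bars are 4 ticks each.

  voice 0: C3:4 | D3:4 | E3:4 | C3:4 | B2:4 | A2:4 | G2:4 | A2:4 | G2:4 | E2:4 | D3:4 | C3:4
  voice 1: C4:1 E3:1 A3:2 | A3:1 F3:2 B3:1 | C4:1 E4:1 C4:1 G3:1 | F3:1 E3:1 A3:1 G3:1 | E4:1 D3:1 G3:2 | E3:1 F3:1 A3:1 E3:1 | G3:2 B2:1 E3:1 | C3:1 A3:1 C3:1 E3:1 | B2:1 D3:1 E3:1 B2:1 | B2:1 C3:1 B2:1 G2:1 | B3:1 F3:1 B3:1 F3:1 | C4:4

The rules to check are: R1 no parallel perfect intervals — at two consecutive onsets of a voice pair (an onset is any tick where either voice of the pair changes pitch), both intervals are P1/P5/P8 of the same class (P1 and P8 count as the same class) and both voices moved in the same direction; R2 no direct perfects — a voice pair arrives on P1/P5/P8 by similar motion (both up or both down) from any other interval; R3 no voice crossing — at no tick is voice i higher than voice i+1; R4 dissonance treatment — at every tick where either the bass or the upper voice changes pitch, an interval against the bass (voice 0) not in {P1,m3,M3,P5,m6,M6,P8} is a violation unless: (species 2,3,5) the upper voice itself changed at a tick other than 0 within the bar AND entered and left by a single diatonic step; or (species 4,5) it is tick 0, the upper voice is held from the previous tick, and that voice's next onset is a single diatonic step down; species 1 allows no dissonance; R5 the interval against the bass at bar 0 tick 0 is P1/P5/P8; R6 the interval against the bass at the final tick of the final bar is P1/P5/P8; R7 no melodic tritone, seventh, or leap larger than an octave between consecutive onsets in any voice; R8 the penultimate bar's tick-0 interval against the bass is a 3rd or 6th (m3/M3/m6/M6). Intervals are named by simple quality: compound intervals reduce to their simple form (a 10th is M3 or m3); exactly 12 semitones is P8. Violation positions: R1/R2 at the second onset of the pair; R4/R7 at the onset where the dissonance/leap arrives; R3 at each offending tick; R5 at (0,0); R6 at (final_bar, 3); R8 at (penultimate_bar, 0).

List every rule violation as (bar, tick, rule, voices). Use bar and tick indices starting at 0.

(1, 3, R7, (1,))
(3, 0, R4, (0, 1))
(4, 0, R4, (0, 1))
(4, 1, R7, (1,))
(5, 0, R2, (0, 1))
(10, 0, R7, (0,))
(10, 0, R7, (1,))
(10, 1, R7, (1,))
(10, 2, R7, (1,))
(10, 3, R7, (1,))

bar 0: v0=C3 v1=C4 downbeat P8
bar 1: v0=D3 v1=A3 downbeat P5
bar 2: v0=E3 v1=C4 downbeat m6
bar 3: v0=C3 v1=F3 downbeat P4
bar 4: v0=B2 v1=E4 downbeat P4
bar 5: v0=A2 v1=E3 downbeat P5
bar 6: v0=G2 v1=G3 downbeat P8
bar 7: v0=A2 v1=C3 downbeat m3
bar 8: v0=G2 v1=B2 downbeat M3
bar 9: v0=E2 v1=B2 downbeat P5
bar 10: v0=D3 v1=B3 downbeat M6
bar 11: v0=C3 v1=C4 downbeat P8
  -> R7 @ bar 1 tick 3 v(1,): F3->B3 leap 6st
  -> R4 @ bar 3 tick 0 v(0, 1): C3/F3 P4 untreated
  -> R4 @ bar 4 tick 0 v(0, 1): B2/E4 P4 untreated
  -> R7 @ bar 4 tick 1 v(1,): E4->D3 leap 14st
  -> R2 @ bar 5 tick 0 v(0, 1): B2/G3 m6 -> A2/E3 P5 similar
  -> R7 @ bar 10 tick 0 v(0,): E2->D3 leap 10st
  -> R7 @ bar 10 tick 0 v(1,): G2->B3 leap 16st
  -> R7 @ bar 10 tick 1 v(1,): B3->F3 leap 6st
  -> R7 @ bar 10 tick 2 v(1,): F3->B3 leap 6st
  -> R7 @ bar 10 tick 3 v(1,): B3->F3 leap 6st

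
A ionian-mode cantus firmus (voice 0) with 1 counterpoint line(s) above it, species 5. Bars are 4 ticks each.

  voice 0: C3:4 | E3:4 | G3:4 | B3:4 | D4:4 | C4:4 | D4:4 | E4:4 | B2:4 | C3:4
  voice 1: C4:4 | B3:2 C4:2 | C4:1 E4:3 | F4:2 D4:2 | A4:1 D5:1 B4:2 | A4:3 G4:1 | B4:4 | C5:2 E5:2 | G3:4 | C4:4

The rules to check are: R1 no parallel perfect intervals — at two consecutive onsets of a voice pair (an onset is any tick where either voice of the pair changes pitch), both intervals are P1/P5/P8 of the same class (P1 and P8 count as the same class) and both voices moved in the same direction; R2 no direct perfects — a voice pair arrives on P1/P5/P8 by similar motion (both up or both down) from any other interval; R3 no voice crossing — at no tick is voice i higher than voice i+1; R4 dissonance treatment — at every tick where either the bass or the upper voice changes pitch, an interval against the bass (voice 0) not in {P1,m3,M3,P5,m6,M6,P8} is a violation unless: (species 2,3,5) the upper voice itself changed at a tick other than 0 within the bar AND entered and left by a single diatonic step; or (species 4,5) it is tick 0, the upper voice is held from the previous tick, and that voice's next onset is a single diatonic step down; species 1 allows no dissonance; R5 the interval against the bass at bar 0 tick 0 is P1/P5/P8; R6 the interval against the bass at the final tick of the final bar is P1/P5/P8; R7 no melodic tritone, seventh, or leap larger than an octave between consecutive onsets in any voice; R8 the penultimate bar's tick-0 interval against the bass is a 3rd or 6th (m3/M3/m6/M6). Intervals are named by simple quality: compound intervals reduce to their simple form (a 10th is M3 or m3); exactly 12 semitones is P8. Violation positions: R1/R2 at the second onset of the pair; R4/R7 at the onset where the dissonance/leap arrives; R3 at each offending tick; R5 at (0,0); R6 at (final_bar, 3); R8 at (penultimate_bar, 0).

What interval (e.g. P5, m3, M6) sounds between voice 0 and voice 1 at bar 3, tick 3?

m3

voice 0=B3 voice 1=D4 -> m3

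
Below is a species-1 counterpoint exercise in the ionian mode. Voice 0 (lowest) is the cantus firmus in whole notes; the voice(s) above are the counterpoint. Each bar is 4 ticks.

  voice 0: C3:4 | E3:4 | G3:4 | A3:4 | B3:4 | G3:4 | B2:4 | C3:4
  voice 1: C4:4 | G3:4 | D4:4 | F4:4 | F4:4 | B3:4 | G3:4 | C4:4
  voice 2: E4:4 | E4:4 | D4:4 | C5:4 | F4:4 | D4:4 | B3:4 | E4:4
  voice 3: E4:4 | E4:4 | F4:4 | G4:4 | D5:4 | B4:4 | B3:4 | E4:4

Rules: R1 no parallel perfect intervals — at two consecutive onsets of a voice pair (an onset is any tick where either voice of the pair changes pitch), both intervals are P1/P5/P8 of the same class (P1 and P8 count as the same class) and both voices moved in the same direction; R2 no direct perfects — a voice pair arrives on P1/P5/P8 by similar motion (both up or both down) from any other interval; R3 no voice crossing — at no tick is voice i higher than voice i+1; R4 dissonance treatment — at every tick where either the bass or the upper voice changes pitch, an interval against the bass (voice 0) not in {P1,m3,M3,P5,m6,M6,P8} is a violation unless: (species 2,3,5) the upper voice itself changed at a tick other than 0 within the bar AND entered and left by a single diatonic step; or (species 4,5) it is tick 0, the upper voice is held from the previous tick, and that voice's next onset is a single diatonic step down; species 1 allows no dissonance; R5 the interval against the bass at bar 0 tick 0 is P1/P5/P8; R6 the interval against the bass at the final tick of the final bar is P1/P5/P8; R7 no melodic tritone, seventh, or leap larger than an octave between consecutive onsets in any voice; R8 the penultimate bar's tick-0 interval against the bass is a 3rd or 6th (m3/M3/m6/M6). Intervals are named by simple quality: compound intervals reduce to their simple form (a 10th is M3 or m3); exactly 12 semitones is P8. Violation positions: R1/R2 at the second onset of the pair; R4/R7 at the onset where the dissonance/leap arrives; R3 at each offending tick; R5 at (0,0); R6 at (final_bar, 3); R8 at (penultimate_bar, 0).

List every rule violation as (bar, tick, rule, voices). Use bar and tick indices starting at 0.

bar 0: v0=C3 v1=C4 v2=E4 v3=E4 downbeat M3
bar 1: v0=E3 v1=G3 v2=E4 v3=E4 downbeat P8
bar 2: v0=G3 v1=D4 v2=D4 v3=F4 downbeat m7
bar 3: v0=A3 v1=F4 v2=C5 v3=G4 downbeat m7
bar 4: v0=B3 v1=F4 v2=F4 v3=D5 downbeat m3
bar 5: v0=G3 v1=B3 v2=D4 v3=B4 downbeat M3
bar 6: v0=B2 v1=G3 v2=B3 v3=B3 downbeat P8
bar 7: v0=C3 v1=C4 v2=E4 v3=E4 downbeat M3
  -> R5 @ bar 0 tick 0 v(0, 2): opens on M3
  -> R5 @ bar 0 tick 0 v(0, 3): opens on M3
  -> R2 @ bar 2 tick 0 v(0, 1): E3/G3 m3 -> G3/D4 P5 similar
  -> R4 @ bar 2 tick 0 v(0, 3): G3/F4 m7 untreated
  -> R2 @ bar 3 tick 0 v(1, 2): D4/D4 P1 -> F4/C5 P5 similar
  -> R3 @ bar 3 tick 0 v(2, 3): C5 above G4
  -> R4 @ bar 3 tick 0 v(0, 3): A3/G4 m7 untreated
  -> R7 @ bar 3 tick 0 v(2,): D4->C5 leap 10st
  -> R3 @ bar 3 tick 1 v(2, 3): C5 above G4
  -> R3 @ bar 3 tick 2 v(2, 3): C5 above G4
  -> R3 @ bar 3 tick 3 v(2, 3): C5 above G4
  -> R4 @ bar 4 tick 0 v(0, 1): B3/F4 TT untreated
  -> R4 @ bar 4 tick 0 v(0, 2): B3/F4 TT untreated
  -> R2 @ bar 5 tick 0 v(0, 2): B3/F4 TT -> G3/D4 P5 similar
  -> R2 @ bar 5 tick 0 v(1, 3): F4/D5 M6 -> B3/B4 P8 similar
  -> R7 @ bar 5 tick 0 v(1,): F4->B3 leap 6st
  -> R2 @ bar 6 tick 0 v(0, 2): G3/D4 P5 -> B2/B3 P8 similar
  -> R2 @ bar 6 tick 0 v(0, 3): G3/B4 M3 -> B2/B3 P8 similar
  -> R2 @ bar 6 tick 0 v(2, 3): D4/B4 M6 -> B3/B3 P1 similar
  -> R8 @ bar 6 tick 0 v(0, 2): penult P8 not 3rd/6th
  -> R8 @ bar 6 tick 0 v(0, 3): penult P8 not 3rd/6th
  -> R1 @ bar 7 tick 0 v(2, 3): B3/B3 P1 -> E4/E4 P1 similar
  -> R2 @ bar 7 tick 0 v(0, 1): B2/G3 m6 -> C3/C4 P8 similar
  -> R6 @ bar 7 tick 3 v(0, 2): closes on M3
  -> R6 @ bar 7 tick 3 v(0, 3): closes on M3

(0, 0, R5, (0, 2))
(0, 0, R5, (0, 3))
(2, 0, R2, (0, 1))
(2, 0, R4, (0, 3))
(3, 0, R2, (1, 2))
(3, 0, R3, (2, 3))
(3, 0, R4, (0, 3))
(3, 0, R7, (2,))
(3, 1, R3, (2, 3))
(3, 2, R3, (2, 3))
(3, 3, R3, (2, 3))
(4, 0, R4, (0, 1))
(4, 0, R4, (0, 2))
(5, 0, R2, (0, 2))
(5, 0, R2, (1, 3))
(5, 0, R7, (1,))
(6, 0, R2, (0, 2))
(6, 0, R2, (0, 3))
(6, 0, R2, (2, 3))
(6, 0, R8, (0, 2))
(6, 0, R8, (0, 3))
(7, 0, R1, (2, 3))
(7, 0, R2, (0, 1))
(7, 3, R6, (0, 2))
(7, 3, R6, (0, 3))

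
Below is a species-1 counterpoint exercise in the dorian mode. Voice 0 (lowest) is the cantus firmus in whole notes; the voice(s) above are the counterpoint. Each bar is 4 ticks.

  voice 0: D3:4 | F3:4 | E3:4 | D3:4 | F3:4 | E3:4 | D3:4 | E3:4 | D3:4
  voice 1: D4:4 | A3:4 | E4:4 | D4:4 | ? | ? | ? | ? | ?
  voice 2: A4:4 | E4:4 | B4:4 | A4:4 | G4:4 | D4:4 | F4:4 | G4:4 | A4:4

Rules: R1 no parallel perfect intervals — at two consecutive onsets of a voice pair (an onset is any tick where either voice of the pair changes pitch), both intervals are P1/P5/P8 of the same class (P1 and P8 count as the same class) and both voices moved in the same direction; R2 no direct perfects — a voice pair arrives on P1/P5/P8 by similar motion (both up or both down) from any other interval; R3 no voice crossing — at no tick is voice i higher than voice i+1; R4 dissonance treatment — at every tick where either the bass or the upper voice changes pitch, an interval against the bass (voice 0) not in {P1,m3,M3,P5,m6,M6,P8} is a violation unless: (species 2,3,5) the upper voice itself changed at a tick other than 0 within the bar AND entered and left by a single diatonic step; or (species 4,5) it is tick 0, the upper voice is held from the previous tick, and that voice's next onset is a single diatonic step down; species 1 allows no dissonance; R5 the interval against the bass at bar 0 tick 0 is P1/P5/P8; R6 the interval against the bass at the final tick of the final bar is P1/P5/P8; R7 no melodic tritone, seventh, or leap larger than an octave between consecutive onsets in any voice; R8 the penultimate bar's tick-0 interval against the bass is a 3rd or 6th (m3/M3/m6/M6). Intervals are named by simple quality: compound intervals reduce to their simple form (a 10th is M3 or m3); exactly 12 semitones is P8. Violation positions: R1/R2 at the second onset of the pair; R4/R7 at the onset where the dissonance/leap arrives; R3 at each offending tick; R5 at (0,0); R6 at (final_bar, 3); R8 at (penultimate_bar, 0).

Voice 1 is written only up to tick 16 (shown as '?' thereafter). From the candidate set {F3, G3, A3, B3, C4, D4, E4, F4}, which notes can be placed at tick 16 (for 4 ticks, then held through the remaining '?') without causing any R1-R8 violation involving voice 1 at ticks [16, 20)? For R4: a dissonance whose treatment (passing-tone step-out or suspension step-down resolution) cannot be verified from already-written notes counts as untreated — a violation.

F3: legal
G3: violates R2,R4
A3: legal
B3: violates R4
C4: violates R1
D4: legal
E4: violates R4
F4: violates R1

{A3, D4, F3}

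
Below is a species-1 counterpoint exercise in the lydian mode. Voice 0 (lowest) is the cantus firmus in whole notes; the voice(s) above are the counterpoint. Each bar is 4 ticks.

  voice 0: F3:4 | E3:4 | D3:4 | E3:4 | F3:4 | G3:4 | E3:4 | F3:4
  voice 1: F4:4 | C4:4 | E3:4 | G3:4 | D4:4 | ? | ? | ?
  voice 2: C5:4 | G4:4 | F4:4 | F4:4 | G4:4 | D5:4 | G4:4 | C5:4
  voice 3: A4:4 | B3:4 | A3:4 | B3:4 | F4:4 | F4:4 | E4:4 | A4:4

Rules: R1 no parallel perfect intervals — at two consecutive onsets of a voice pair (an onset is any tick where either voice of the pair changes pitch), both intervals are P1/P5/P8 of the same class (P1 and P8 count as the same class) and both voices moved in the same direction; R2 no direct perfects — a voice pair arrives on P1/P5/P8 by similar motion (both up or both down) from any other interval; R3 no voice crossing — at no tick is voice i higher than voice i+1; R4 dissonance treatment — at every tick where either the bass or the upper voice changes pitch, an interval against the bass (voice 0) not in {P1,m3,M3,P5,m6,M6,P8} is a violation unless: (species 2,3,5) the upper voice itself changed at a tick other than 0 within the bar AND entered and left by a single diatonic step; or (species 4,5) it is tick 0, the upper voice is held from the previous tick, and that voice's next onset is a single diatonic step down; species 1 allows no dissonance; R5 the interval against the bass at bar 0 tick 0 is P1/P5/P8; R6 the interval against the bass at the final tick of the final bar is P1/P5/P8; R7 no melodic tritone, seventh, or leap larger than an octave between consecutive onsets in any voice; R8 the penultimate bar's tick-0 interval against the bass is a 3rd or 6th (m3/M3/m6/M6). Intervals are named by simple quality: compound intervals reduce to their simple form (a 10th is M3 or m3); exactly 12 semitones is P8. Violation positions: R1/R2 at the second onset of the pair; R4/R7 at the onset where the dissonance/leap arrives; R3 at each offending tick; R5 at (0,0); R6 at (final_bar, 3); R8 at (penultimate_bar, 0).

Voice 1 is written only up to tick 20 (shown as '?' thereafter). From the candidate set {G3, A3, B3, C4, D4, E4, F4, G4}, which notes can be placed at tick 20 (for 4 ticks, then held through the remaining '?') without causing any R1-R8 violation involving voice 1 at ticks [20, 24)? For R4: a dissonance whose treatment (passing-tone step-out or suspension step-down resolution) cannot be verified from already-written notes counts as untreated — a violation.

G3: legal
A3: violates R4
B3: legal
C4: violates R4
D4: legal
E4: legal
F4: violates R4
G4: violates R2

{B3, D4, E4, G3}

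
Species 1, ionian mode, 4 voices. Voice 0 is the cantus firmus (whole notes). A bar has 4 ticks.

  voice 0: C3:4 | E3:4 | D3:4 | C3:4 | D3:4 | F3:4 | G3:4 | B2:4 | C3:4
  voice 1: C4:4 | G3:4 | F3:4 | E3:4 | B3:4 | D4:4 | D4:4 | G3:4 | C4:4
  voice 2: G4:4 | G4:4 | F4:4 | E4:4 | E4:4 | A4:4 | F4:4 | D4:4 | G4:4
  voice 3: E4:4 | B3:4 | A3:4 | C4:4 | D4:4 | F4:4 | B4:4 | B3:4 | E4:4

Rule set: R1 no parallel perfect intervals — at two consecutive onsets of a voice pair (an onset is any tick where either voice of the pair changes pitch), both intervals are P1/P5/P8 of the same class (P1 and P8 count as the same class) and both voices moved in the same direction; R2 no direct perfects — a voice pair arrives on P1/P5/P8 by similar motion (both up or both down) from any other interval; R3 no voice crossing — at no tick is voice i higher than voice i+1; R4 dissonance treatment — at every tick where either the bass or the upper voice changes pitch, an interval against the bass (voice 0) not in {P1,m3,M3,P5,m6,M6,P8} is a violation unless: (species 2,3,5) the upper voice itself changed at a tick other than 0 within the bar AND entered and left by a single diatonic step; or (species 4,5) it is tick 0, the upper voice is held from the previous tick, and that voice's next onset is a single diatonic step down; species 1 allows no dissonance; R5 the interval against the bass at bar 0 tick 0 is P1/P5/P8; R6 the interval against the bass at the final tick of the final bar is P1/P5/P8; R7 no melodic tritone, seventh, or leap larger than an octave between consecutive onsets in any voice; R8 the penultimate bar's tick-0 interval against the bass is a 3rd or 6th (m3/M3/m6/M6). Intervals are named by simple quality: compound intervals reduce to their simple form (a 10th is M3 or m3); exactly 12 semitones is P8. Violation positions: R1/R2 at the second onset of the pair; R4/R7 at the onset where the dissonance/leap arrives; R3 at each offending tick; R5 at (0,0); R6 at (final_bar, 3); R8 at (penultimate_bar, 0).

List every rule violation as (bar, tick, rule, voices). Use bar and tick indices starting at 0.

bar 0: v0=C3 v1=C4 v2=G4 v3=E4 downbeat M3
bar 1: v0=E3 v1=G3 v2=G4 v3=B3 downbeat P5
bar 2: v0=D3 v1=F3 v2=F4 v3=A3 downbeat P5
bar 3: v0=C3 v1=E3 v2=E4 v3=C4 downbeat P8
bar 4: v0=D3 v1=B3 v2=E4 v3=D4 downbeat P8
bar 5: v0=F3 v1=D4 v2=A4 v3=F4 downbeat P8
bar 6: v0=G3 v1=D4 v2=F4 v3=B4 downbeat M3
bar 7: v0=B2 v1=G3 v2=D4 v3=B3 downbeat P8
bar 8: v0=C3 v1=C4 v2=G4 v3=E4 downbeat M3
  -> R3 @ bar 0 tick 0 v(2, 3): G4 above E4
  -> R5 @ bar 0 tick 0 v(0, 3): opens on M3
  -> R3 @ bar 0 tick 1 v(2, 3): G4 above E4
  -> R3 @ bar 0 tick 2 v(2, 3): G4 above E4
  -> R3 @ bar 0 tick 3 v(2, 3): G4 above E4
  -> R3 @ bar 1 tick 0 v(2, 3): G4 above B3
  -> R3 @ bar 1 tick 1 v(2, 3): G4 above B3
  -> R3 @ bar 1 tick 2 v(2, 3): G4 above B3
  -> R3 @ bar 1 tick 3 v(2, 3): G4 above B3
  -> R1 @ bar 2 tick 0 v(0, 3): E3/B3 P5 -> D3/A3 P5 similar
  -> R1 @ bar 2 tick 0 v(1, 2): G3/G4 P8 -> F3/F4 P8 similar
  -> R3 @ bar 2 tick 0 v(2, 3): F4 above A3
  -> R3 @ bar 2 tick 1 v(2, 3): F4 above A3
  -> R3 @ bar 2 tick 2 v(2, 3): F4 above A3
  -> R3 @ bar 2 tick 3 v(2, 3): F4 above A3
  -> R1 @ bar 3 tick 0 v(1, 2): F3/F4 P8 -> E3/E4 P8 similar
  -> R3 @ bar 3 tick 0 v(2, 3): E4 above C4
  -> R3 @ bar 3 tick 1 v(2, 3): E4 above C4
  -> R3 @ bar 3 tick 2 v(2, 3): E4 above C4
  -> R3 @ bar 3 tick 3 v(2, 3): E4 above C4
  -> R1 @ bar 4 tick 0 v(0, 3): C3/C4 P8 -> D3/D4 P8 similar
  -> R3 @ bar 4 tick 0 v(2, 3): E4 above D4
  -> R4 @ bar 4 tick 0 v(0, 2): D3/E4 M2 untreated
  -> R3 @ bar 4 tick 1 v(2, 3): E4 above D4
  -> R3 @ bar 4 tick 2 v(2, 3): E4 above D4
  -> R3 @ bar 4 tick 3 v(2, 3): E4 above D4
  -> R1 @ bar 5 tick 0 v(0, 3): D3/D4 P8 -> F3/F4 P8 similar
  -> R2 @ bar 5 tick 0 v(1, 2): B3/E4 P4 -> D4/A4 P5 similar
  -> R3 @ bar 5 tick 0 v(2, 3): A4 above F4
  -> R3 @ bar 5 tick 1 v(2, 3): A4 above F4
  -> R3 @ bar 5 tick 2 v(2, 3): A4 above F4
  -> R3 @ bar 5 tick 3 v(2, 3): A4 above F4
  -> R4 @ bar 6 tick 0 v(0, 2): G3/F4 m7 untreated
  -> R7 @ bar 6 tick 0 v(3,): F4->B4 leap 6st
  -> R2 @ bar 7 tick 0 v(0, 3): G3/B4 M3 -> B2/B3 P8 similar
  -> R2 @ bar 7 tick 0 v(1, 2): D4/F4 m3 -> G3/D4 P5 similar
  -> R3 @ bar 7 tick 0 v(2, 3): D4 above B3
  -> R8 @ bar 7 tick 0 v(0, 3): penult P8 not 3rd/6th
  -> R3 @ bar 7 tick 1 v(2, 3): D4 above B3
  -> R3 @ bar 7 tick 2 v(2, 3): D4 above B3
  -> R3 @ bar 7 tick 3 v(2, 3): D4 above B3
  -> R1 @ bar 8 tick 0 v(1, 2): G3/D4 P5 -> C4/G4 P5 similar
  -> R2 @ bar 8 tick 0 v(0, 1): B2/G3 m6 -> C3/C4 P8 similar
  -> R2 @ bar 8 tick 0 v(0, 2): B2/D4 m3 -> C3/G4 P5 similar
  -> R3 @ bar 8 tick 0 v(2, 3): G4 above E4
  -> R3 @ bar 8 tick 1 v(2, 3): G4 above E4
  -> R3 @ bar 8 tick 2 v(2, 3): G4 above E4
  -> R3 @ bar 8 tick 3 v(2, 3): G4 above E4
  -> R6 @ bar 8 tick 3 v(0, 3): closes on M3

(0, 0, R3, (2, 3))
(0, 0, R5, (0, 3))
(0, 1, R3, (2, 3))
(0, 2, R3, (2, 3))
(0, 3, R3, (2, 3))
(1, 0, R3, (2, 3))
(1, 1, R3, (2, 3))
(1, 2, R3, (2, 3))
(1, 3, R3, (2, 3))
(2, 0, R1, (0, 3))
(2, 0, R1, (1, 2))
(2, 0, R3, (2, 3))
(2, 1, R3, (2, 3))
(2, 2, R3, (2, 3))
(2, 3, R3, (2, 3))
(3, 0, R1, (1, 2))
(3, 0, R3, (2, 3))
(3, 1, R3, (2, 3))
(3, 2, R3, (2, 3))
(3, 3, R3, (2, 3))
(4, 0, R1, (0, 3))
(4, 0, R3, (2, 3))
(4, 0, R4, (0, 2))
(4, 1, R3, (2, 3))
(4, 2, R3, (2, 3))
(4, 3, R3, (2, 3))
(5, 0, R1, (0, 3))
(5, 0, R2, (1, 2))
(5, 0, R3, (2, 3))
(5, 1, R3, (2, 3))
(5, 2, R3, (2, 3))
(5, 3, R3, (2, 3))
(6, 0, R4, (0, 2))
(6, 0, R7, (3,))
(7, 0, R2, (0, 3))
(7, 0, R2, (1, 2))
(7, 0, R3, (2, 3))
(7, 0, R8, (0, 3))
(7, 1, R3, (2, 3))
(7, 2, R3, (2, 3))
(7, 3, R3, (2, 3))
(8, 0, R1, (1, 2))
(8, 0, R2, (0, 1))
(8, 0, R2, (0, 2))
(8, 0, R3, (2, 3))
(8, 1, R3, (2, 3))
(8, 2, R3, (2, 3))
(8, 3, R3, (2, 3))
(8, 3, R6, (0, 3))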